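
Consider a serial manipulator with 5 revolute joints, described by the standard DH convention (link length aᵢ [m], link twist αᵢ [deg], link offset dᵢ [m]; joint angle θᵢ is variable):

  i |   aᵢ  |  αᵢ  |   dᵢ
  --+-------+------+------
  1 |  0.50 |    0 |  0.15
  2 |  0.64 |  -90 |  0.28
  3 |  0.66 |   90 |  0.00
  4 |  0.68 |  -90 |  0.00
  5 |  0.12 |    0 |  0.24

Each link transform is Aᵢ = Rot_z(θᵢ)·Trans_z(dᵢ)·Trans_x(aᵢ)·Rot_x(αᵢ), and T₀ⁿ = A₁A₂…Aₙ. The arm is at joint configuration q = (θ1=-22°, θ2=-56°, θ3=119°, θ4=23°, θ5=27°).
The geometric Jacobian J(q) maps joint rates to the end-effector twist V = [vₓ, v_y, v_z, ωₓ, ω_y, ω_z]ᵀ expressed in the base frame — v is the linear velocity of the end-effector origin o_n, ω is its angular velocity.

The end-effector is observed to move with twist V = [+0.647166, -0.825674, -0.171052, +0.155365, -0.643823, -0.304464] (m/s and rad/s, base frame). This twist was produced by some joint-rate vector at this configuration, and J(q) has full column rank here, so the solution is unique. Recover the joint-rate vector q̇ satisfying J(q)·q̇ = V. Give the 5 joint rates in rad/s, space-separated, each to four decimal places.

0.3870 -0.7060 -0.7680 0.5720 0.8540

o_n = [0.9735, -0.0448, -0.6724]
J₁: ẑ×o_n = [0.0448, 0.9735, -0.0000], ω = ẑ
J2: z=[0.0000, 0.0000, 1.0000] o=[0.4636, -0.1873, 0.1500] → [-0.1425, 0.5099, 0.0000, 0.0000, 0.0000, 1.0000]
J3: z=[0.9781, 0.2079, 0.0000] o=[0.5967, -0.8133, 0.4300] → [-0.2292, 1.0783, 0.6733, 0.9781, 0.2079, 0.0000]
J4: z=[0.1818, -0.8555, -0.4848] o=[0.5301, -0.5003, -0.1472] → [0.6701, -0.1195, 0.4621, 0.1818, -0.8555, -0.4848]
J5: z=[0.9398, 0.0061, 0.3417] o=[0.7269, -0.1483, -0.6947] → [-0.0352, 0.0633, 0.0957, 0.9398, 0.0061, 0.3417]
q̇ = J⁺·V = [0.3870, -0.7060, -0.7680, 0.5720, 0.8540]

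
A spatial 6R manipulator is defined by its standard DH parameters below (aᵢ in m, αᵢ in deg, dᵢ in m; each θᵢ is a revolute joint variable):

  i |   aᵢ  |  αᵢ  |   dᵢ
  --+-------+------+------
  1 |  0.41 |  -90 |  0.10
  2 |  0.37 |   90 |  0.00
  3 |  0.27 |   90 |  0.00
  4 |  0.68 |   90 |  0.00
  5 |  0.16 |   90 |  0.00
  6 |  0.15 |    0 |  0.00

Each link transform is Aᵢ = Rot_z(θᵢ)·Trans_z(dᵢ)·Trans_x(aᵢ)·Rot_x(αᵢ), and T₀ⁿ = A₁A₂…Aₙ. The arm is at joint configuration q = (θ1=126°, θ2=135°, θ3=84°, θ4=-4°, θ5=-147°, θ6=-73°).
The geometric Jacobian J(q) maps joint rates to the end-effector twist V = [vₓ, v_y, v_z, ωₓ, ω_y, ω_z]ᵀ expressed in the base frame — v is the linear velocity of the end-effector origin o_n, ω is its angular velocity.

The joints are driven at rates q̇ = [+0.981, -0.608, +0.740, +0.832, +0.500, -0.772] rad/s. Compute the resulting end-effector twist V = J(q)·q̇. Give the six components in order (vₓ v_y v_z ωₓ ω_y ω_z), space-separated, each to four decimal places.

o_n = [-0.7868, -0.2697, -0.2179]
J₁: ẑ×o_n = [0.2697, -0.7868, 0.0000], ω = ẑ
J2: z=[-0.8090, -0.5878, 0.0000] o=[-0.2410, 0.3317, 0.1000] → [0.1868, -0.2572, 0.1657, -0.8090, -0.5878, 0.0000]
J3: z=[-0.4156, 0.5721, -0.7071] o=[-0.0872, 0.1200, -0.1616] → [-0.3077, 0.4713, 0.5622, -0.4156, 0.5721, -0.7071]
J4: z=[0.4979, -0.5075, -0.7032] o=[-0.2927, -0.0539, -0.1816] → [-0.1333, 0.3655, -0.3582, 0.4979, -0.5075, -0.7032]
J5: z=[0.4677, -0.5257, 0.7105] o=[-0.7893, -0.5182, -0.1982] → [-0.1662, 0.0110, 0.1175, 0.4677, -0.5257, 0.7105]
J6: z=[0.8153, -0.0538, -0.5765] o=[-0.7347, -0.3823, -0.1336] → [0.0695, 0.0987, 0.0890, 0.8153, -0.0538, -0.5765]
V = J·q̇ = [-0.3244, -0.0333, 0.0073, 0.2030, 0.1371, 0.6730]

-0.3244 -0.0333 0.0073 0.2030 0.1371 0.6730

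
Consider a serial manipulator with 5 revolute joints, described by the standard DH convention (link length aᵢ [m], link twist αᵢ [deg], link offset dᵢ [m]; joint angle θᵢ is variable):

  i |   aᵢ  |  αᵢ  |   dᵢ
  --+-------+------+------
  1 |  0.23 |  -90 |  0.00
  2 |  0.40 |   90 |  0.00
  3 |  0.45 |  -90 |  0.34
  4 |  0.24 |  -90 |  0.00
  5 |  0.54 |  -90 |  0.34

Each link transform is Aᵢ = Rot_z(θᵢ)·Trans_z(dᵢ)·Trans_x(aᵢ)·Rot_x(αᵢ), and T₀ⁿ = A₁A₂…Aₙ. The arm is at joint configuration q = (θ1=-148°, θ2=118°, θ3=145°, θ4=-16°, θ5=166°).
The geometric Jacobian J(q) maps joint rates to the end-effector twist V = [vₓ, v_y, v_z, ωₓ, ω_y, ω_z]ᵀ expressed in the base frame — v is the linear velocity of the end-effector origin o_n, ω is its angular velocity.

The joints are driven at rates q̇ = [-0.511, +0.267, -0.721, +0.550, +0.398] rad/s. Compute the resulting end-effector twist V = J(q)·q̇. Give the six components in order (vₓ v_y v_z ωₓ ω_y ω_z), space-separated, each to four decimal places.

-0.1483 0.2008 -0.2512 0.6011 0.5178 0.3650

o_n = [0.0935, -0.2509, -0.1929]
J₁: ẑ×o_n = [0.2509, 0.0935, -0.0000], ω = ẑ
J2: z=[0.5299, -0.8480, 0.0000] o=[-0.1951, -0.1219, 0.0000] → [0.1636, 0.1022, 0.1763, 0.5299, -0.8480, 0.0000]
J3: z=[-0.7488, -0.4679, -0.4695] o=[-0.0358, -0.0224, -0.3532] → [-0.1823, 0.0593, 0.2316, -0.7488, -0.4679, -0.4695]
J4: z=[-0.6624, 0.5520, 0.5064] o=[-0.3004, -0.4920, -0.1873] → [-0.1252, 0.1957, -0.3771, -0.6624, 0.5520, 0.5064]
J5: z=[0.7137, 0.2595, 0.6506] o=[-0.3550, -0.6822, -0.0515] → [-0.3173, 0.3927, 0.1914, 0.7137, 0.2595, 0.6506]
V = J·q̇ = [-0.1483, 0.2008, -0.2512, 0.6011, 0.5178, 0.3650]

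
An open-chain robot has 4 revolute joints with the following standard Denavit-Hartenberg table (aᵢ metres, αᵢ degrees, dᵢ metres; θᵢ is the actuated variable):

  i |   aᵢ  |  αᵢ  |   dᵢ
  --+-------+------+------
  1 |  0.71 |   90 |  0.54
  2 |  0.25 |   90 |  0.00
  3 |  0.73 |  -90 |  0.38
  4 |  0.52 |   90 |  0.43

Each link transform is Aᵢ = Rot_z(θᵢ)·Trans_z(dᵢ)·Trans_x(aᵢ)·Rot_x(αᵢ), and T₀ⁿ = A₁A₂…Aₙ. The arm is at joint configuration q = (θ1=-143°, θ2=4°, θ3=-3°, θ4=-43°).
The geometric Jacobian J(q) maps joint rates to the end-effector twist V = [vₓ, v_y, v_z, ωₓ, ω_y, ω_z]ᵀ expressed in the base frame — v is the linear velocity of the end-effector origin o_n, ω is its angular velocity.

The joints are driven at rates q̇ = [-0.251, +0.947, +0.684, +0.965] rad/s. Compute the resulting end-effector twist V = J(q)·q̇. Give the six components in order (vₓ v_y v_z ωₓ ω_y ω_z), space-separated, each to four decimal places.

o_n = [-1.9319, -0.9908, -0.0965]
J₁: ẑ×o_n = [0.9908, -1.9319, 0.0000], ω = ẑ
J2: z=[-0.6018, 0.7986, 0.0000] o=[-0.5670, -0.4273, 0.5400] → [-0.5083, -0.3831, 1.4292, -0.6018, 0.7986, 0.0000]
J3: z=[-0.0557, -0.0420, -0.9976] o=[-0.7662, -0.5774, 0.5574] → [-0.3850, 1.1264, -0.0259, -0.0557, -0.0420, -0.9976]
J4: z=[-0.6427, 0.7661, 0.0037] o=[-1.3452, -1.0615, 0.2292] → [-0.2498, -0.2115, 0.4041, -0.6427, 0.7661, 0.0037]
V = J·q̇ = [-1.2345, 0.6885, 1.7256, -1.2282, 1.4669, -0.9298]

-1.2345 0.6885 1.7256 -1.2282 1.4669 -0.9298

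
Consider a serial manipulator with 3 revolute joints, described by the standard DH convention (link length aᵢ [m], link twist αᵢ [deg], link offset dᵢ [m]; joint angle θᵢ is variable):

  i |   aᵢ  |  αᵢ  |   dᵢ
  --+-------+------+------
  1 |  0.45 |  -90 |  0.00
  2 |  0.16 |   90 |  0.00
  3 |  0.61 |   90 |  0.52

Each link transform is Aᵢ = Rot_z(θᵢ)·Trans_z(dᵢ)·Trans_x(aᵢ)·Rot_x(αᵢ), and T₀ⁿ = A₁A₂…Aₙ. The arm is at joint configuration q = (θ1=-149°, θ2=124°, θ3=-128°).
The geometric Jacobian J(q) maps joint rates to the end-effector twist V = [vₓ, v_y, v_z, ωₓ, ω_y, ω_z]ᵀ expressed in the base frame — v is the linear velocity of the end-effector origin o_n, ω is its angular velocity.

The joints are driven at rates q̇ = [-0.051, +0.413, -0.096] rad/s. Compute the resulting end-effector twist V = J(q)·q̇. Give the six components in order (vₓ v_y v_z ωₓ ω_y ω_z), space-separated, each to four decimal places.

o_n = [-1.1061, -0.1039, -0.1121]
J₁: ẑ×o_n = [0.1039, -1.1061, 0.0000], ω = ẑ
J2: z=[0.5150, -0.8572, 0.0000] o=[-0.3857, -0.2318, 0.0000] → [0.0961, 0.0577, -0.5516, 0.5150, -0.8572, 0.0000]
J3: z=[-0.7106, -0.4270, -0.5592] o=[-0.3090, -0.1857, -0.1326] → [0.0370, 0.4604, -0.3985, -0.7106, -0.4270, -0.5592]
V = J·q̇ = [0.0308, 0.0361, -0.1896, 0.2809, -0.3130, 0.0027]

0.0308 0.0361 -0.1896 0.2809 -0.3130 0.0027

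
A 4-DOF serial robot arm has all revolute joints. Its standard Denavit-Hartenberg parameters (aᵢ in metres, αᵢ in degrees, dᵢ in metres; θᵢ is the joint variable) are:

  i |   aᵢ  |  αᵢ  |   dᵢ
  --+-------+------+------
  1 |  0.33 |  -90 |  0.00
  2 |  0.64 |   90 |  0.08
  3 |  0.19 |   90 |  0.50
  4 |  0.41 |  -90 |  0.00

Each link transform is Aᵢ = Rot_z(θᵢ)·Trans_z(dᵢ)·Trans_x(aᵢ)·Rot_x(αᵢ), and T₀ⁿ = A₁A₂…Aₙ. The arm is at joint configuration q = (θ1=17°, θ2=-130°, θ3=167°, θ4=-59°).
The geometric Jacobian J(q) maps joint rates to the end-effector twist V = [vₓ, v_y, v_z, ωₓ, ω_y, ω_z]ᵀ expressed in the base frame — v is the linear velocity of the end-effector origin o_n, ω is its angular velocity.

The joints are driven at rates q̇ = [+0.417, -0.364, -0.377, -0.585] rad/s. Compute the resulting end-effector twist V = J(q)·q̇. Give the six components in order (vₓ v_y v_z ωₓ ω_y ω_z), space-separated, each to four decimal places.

o_n = [0.0038, 0.1792, 0.0953]
J₁: ẑ×o_n = [-0.1792, 0.0038, 0.0000], ω = ẑ
J2: z=[-0.2924, 0.9563, 0.0000] o=[0.3156, 0.0965, 0.0000] → [0.0912, 0.0279, 0.2739, -0.2924, 0.9563, 0.0000]
J3: z=[-0.7326, -0.2240, -0.6428] o=[-0.1012, 0.0527, 0.4903] → [0.1698, -0.3568, -0.0691, -0.7326, -0.2240, -0.6428]
J4: z=[-0.4232, 0.8895, 0.1723] o=[-0.3662, 0.0164, 0.0271] → [0.0327, 0.0927, -0.3981, -0.4232, 0.8895, 0.1723]
V = J·q̇ = [-0.1910, 0.0718, 0.1592, 0.6301, -0.7840, 0.5585]

-0.1910 0.0718 0.1592 0.6301 -0.7840 0.5585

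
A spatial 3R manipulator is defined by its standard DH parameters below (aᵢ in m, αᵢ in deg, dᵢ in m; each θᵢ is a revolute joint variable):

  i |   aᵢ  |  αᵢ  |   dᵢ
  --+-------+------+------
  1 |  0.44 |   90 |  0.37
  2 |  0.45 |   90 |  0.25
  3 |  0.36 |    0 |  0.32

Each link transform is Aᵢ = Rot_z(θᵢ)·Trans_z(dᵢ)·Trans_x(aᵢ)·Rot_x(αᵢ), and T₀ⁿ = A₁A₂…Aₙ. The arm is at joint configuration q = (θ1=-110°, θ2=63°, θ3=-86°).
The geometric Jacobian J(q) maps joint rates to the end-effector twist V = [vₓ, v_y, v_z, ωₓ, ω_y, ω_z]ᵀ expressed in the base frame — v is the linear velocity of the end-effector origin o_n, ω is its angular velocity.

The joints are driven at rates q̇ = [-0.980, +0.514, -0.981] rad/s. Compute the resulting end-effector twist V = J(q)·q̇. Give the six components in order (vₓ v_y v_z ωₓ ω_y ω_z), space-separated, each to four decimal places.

-0.7762 0.4910 -0.0565 -0.1840 0.9972 -0.5346

o_n = [-0.2192, -0.9214, 0.6481]
J₁: ẑ×o_n = [0.9214, -0.2192, 0.0000], ω = ẑ
J2: z=[-0.9397, 0.3420, 0.0000] o=[-0.1505, -0.4135, 0.3700] → [0.0951, 0.2613, 0.5008, -0.9397, 0.3420, 0.0000]
J3: z=[-0.3047, -0.8373, -0.4540] o=[-0.4553, -0.5199, 0.7710] → [-0.0794, -0.1446, 0.3200, -0.3047, -0.8373, -0.4540]
V = J·q̇ = [-0.7762, 0.4910, -0.0565, -0.1840, 0.9972, -0.5346]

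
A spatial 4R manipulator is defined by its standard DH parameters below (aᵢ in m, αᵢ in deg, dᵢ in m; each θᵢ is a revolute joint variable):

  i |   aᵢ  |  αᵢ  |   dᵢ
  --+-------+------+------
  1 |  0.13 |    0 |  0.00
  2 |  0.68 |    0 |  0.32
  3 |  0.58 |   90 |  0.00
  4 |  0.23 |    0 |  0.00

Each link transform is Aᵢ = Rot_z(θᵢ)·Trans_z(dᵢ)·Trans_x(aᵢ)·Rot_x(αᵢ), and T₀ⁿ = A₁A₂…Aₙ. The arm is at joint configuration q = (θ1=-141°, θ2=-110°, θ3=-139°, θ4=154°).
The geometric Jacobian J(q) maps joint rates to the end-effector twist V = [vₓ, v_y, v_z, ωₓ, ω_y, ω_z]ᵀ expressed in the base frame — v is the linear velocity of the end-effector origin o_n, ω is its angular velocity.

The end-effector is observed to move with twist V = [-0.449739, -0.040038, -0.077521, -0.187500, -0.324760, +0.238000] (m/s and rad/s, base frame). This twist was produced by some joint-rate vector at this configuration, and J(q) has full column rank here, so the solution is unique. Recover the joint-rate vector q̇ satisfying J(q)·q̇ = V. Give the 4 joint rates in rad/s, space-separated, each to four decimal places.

o_n = [0.0009, 0.3745, 0.4208]
J₁: ẑ×o_n = [-0.3745, 0.0009, 0.0000], ω = ẑ
J2: z=[0.0000, 0.0000, 1.0000] o=[-0.1010, -0.0818, 0.0000] → [-0.4563, 0.1019, 0.0000, 0.0000, 0.0000, 1.0000]
J3: z=[0.0000, 0.0000, 1.0000] o=[-0.3224, 0.5611, 0.3200] → [0.1866, 0.3233, -0.0000, 0.0000, 0.0000, 1.0000]
J4: z=[-0.5000, -0.8660, 0.0000] o=[0.1799, 0.2711, 0.3200] → [-0.0873, 0.0504, -0.2067, -0.5000, -0.8660, 0.0000]
q̇ = J⁺·V = [-0.1780, 0.8730, -0.4570, 0.3750]

-0.1780 0.8730 -0.4570 0.3750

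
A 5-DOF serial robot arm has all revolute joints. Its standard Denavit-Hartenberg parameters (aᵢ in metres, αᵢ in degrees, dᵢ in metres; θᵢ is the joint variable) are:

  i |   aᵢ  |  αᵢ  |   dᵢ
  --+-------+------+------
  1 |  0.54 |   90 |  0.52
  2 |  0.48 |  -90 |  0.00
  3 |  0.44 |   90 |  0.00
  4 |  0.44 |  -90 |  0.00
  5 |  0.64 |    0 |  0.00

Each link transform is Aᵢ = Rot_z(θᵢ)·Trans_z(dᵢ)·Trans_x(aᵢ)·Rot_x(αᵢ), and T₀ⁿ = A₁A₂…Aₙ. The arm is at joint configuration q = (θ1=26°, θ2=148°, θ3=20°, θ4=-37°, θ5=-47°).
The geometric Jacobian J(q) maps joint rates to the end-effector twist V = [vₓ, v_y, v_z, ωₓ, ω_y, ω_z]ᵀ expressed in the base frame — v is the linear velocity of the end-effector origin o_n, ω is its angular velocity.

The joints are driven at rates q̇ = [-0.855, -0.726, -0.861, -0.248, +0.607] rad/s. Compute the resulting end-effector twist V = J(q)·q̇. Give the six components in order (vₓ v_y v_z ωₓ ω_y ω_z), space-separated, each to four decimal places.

o_n = [-0.5459, -0.3218, 1.8742]
J₁: ẑ×o_n = [0.3218, -0.5459, 0.0000], ω = ẑ
J2: z=[0.4384, -0.8988, 0.0000] o=[0.4853, 0.2367, 0.5200] → [-1.2171, -0.5936, -1.1718, 0.4384, -0.8988, 0.0000]
J3: z=[-0.4763, -0.2323, -0.8480] o=[0.1195, 0.0583, 0.7744] → [-0.5778, 1.0881, 0.0265, -0.4763, -0.2323, -0.8480]
J4: z=[0.1512, -0.9717, 0.1812] o=[-0.2616, 0.0398, 0.9935] → [-0.7903, -0.1847, -0.3310, 0.1512, -0.9717, 0.1812]
J5: z=[-0.9017, -0.2108, -0.3776] o=[-0.4399, 0.0866, 1.3930] → [-0.2556, 0.4739, 0.3459, -0.9017, -0.2108, -0.3776]
V = J·q̇ = [1.1468, 0.2943, 1.1200, -0.4930, 0.9656, -0.3990]

1.1468 0.2943 1.1200 -0.4930 0.9656 -0.3990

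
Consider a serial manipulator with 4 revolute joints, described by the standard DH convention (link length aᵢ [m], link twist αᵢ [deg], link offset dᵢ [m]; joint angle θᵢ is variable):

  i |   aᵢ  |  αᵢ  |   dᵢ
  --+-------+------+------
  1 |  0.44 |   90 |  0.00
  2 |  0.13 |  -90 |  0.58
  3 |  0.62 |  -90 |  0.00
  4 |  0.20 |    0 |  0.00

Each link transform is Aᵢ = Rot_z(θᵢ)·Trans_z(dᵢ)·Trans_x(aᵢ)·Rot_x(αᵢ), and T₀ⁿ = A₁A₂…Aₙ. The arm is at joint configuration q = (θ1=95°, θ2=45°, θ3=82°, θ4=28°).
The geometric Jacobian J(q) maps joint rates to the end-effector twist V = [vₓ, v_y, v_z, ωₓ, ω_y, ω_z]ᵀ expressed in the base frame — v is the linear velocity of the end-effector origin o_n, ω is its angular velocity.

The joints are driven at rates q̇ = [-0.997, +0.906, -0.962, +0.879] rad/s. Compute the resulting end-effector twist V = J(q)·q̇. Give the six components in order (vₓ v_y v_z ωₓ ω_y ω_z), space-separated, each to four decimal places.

0.7942 0.8246 0.6332 0.7750 0.1328 -2.2927

o_n = [-0.2670, 0.6559, 0.1039]
J₁: ẑ×o_n = [-0.6559, -0.2670, 0.0000], ω = ẑ
J2: z=[0.9962, 0.0872, 0.0000] o=[-0.0383, 0.4383, 0.0000] → [0.0091, -0.1035, 0.2367, 0.9962, 0.0872, 0.0000]
J3: z=[0.0616, -0.7044, 0.7071] o=[0.5314, 0.5805, 0.0919] → [-0.0618, -0.5653, -0.5578, 0.0616, -0.7044, 0.7071]
J4: z=[-0.0776, -0.7097, -0.7002] o=[-0.0855, 0.5877, 0.1529] → [0.0825, 0.1233, -0.1341, -0.0776, -0.7097, -0.7002]
V = J·q̇ = [0.7942, 0.8246, 0.6332, 0.7750, 0.1328, -2.2927]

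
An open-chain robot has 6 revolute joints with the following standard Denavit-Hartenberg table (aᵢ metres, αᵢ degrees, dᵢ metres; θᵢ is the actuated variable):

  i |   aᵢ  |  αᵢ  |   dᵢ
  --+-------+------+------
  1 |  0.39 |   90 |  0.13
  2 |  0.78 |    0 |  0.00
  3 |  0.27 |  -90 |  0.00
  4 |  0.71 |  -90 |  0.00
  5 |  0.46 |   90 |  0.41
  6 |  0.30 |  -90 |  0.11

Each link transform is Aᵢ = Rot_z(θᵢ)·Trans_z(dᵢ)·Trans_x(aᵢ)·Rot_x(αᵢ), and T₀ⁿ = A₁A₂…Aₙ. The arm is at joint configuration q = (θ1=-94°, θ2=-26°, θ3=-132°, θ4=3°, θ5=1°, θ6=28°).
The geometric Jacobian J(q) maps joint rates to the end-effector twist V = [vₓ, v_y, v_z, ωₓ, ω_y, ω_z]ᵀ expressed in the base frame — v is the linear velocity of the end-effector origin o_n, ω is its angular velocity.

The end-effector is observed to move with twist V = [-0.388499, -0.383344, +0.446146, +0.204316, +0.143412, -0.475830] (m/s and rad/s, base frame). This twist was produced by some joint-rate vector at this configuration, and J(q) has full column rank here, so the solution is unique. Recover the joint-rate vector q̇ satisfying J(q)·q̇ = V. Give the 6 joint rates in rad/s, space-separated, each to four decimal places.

o_n = [0.6535, 0.3817, -0.9300]
J₁: ẑ×o_n = [-0.3817, 0.6535, 0.0000], ω = ẑ
J2: z=[-0.9976, 0.0698, 0.0000] o=[-0.0272, -0.3890, 0.1300] → [-0.0739, -1.0574, -0.8163, -0.9976, 0.0698, 0.0000]
J3: z=[-0.9976, 0.0698, 0.0000] o=[-0.0761, -1.0884, -0.2119] → [-0.0501, -0.7163, -1.5174, -0.9976, 0.0698, 0.0000]
J4: z=[-0.0261, -0.3737, -0.9272] o=[-0.0586, -0.8387, -0.3131] → [1.3620, -0.6764, 0.2342, -0.0261, -0.3737, -0.9272]
J5: z=[0.9928, -0.1181, 0.0196] o=[0.0243, -0.1855, -0.5787] → [0.0304, 0.3611, 0.6374, 0.9928, -0.1181, 0.0196]
J6: z=[-0.0241, -0.3576, -0.9336] o=[0.4853, 0.1923, -0.7353] → [0.2465, -0.1617, 0.0556, -0.0241, -0.3576, -0.9336]
q̇ = J⁺·V = [-0.8890, 0.6480, -0.6370, -0.5460, 0.2050, 0.1040]

-0.8890 0.6480 -0.6370 -0.5460 0.2050 0.1040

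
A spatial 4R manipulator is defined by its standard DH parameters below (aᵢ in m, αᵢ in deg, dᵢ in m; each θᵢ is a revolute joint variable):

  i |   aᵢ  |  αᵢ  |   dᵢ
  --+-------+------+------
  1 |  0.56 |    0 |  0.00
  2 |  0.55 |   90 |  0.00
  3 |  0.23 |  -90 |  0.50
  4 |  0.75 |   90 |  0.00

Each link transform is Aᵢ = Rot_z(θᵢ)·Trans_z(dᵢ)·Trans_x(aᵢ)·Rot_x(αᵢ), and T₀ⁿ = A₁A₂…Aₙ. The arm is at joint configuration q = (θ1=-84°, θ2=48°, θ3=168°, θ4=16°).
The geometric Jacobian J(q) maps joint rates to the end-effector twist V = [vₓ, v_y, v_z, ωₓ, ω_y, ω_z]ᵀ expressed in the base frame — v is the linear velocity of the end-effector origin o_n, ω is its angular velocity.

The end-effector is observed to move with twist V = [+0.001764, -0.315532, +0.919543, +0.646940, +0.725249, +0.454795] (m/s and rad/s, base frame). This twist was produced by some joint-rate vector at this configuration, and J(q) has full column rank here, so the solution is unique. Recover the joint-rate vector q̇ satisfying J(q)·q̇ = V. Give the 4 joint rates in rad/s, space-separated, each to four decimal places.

o_n = [-0.4214, -0.5707, 0.1977]
J₁: ẑ×o_n = [0.5707, -0.4214, 0.0000], ω = ẑ
J2: z=[0.0000, 0.0000, 1.0000] o=[0.0585, -0.5569, 0.0000] → [0.0138, -0.4799, 0.0000, 0.0000, 0.0000, 1.0000]
J3: z=[-0.5878, -0.8090, 0.0000] o=[0.5035, -0.8802, 0.0000] → [-0.1600, 0.1162, -0.9302, -0.5878, -0.8090, 0.0000]
J4: z=[-0.1682, 0.1222, -0.9781] o=[0.0276, -1.1525, 0.0478] → [0.5874, 0.4644, -0.0430, -0.1682, 0.1222, -0.9781]
q̇ = J⁺·V = [0.2180, -0.2200, -0.9670, -0.4670]

0.2180 -0.2200 -0.9670 -0.4670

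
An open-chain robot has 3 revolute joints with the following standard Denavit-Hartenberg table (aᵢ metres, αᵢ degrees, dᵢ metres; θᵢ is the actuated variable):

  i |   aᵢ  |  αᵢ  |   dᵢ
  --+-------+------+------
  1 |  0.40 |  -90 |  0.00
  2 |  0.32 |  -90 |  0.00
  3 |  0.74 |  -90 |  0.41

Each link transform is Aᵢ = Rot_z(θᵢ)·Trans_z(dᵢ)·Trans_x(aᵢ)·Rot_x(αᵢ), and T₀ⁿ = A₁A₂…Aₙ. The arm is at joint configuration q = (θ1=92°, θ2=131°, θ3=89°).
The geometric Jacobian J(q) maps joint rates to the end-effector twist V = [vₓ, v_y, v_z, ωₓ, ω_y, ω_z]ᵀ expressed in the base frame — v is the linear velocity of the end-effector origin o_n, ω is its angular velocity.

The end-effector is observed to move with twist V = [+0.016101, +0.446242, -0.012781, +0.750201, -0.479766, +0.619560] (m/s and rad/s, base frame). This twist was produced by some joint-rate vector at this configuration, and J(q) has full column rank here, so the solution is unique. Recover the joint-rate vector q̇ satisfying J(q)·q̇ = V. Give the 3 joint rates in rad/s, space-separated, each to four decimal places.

o_n = [0.7439, -0.1019, 0.0177]
J₁: ẑ×o_n = [0.1019, 0.7439, -0.0000], ω = ẑ
J2: z=[-0.9994, -0.0349, 0.0000] o=[-0.0140, 0.3998, 0.0000] → [-0.0006, 0.0177, 0.5278, -0.9994, -0.0349, 0.0000]
J3: z=[0.0263, -0.7542, 0.6561] o=[-0.0066, 0.1899, -0.2415] → [-0.0040, 0.4856, 0.5584, 0.0263, -0.7542, 0.6561]
q̇ = J⁺·V = [0.1800, -0.7330, 0.6700]

0.1800 -0.7330 0.6700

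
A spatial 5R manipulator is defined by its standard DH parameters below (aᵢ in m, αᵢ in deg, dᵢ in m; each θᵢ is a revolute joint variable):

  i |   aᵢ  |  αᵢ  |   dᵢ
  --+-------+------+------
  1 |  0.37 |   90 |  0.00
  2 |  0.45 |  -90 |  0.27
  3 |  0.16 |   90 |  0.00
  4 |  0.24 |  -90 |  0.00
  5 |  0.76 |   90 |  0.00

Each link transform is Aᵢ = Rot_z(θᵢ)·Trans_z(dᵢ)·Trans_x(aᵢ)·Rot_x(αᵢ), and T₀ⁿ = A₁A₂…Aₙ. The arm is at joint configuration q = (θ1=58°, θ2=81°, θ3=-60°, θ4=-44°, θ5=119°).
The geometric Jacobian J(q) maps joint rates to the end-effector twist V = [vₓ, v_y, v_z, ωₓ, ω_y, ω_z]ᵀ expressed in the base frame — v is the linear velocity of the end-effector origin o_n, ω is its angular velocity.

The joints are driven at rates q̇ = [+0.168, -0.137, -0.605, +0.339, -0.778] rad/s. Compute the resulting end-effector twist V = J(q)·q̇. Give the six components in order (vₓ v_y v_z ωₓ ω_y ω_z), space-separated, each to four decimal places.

0.7079 0.2909 0.5059 0.1935 1.1315 -0.5711

o_n = [0.2340, 0.3816, 1.0604]
J₁: ẑ×o_n = [-0.3816, 0.2340, 0.0000], ω = ẑ
J2: z=[0.8480, -0.5299, 0.0000] o=[0.1961, 0.3138, 0.0000] → [-0.5619, -0.8992, 0.0776, 0.8480, -0.5299, 0.0000]
J3: z=[-0.5234, -0.8376, 0.1564] o=[0.4623, 0.2304, 0.4445] → [-0.5395, 0.2866, -0.2704, -0.5234, -0.8376, 0.1564]
J4: z=[0.3522, -0.3798, -0.8554] o=[0.5865, 0.1676, 0.5235] → [-0.0209, 0.1124, -0.0585, 0.3522, -0.3798, -0.8554]
J5: z=[0.1625, -0.8752, 0.4556] o=[0.8077, 0.2395, 0.5827] → [-0.4829, -0.3390, -0.4791, 0.1625, -0.8752, 0.4556]
V = J·q̇ = [0.7079, 0.2909, 0.5059, 0.1935, 1.1315, -0.5711]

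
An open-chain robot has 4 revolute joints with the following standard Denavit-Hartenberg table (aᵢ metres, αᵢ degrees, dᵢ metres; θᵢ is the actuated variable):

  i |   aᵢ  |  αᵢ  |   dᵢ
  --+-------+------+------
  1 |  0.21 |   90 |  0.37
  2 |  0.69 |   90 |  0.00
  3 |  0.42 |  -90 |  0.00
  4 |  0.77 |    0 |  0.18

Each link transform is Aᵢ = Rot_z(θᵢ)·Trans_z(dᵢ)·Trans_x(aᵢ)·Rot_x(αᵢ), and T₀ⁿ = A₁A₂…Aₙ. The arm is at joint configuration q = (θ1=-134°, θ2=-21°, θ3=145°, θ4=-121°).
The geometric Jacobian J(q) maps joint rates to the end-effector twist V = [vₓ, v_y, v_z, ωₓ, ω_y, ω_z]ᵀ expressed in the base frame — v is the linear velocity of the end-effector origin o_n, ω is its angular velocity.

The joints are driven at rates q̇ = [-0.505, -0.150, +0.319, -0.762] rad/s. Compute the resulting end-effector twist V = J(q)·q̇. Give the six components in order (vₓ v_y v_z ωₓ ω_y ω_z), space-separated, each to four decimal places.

-0.2790 -0.3945 0.0752 -0.5451 0.1181 -0.9594

o_n = [-0.2533, -0.4552, -0.4496]
J₁: ẑ×o_n = [0.4552, -0.2533, 0.0000], ω = ẑ
J2: z=[-0.7193, 0.6947, 0.0000] o=[-0.1459, -0.1511, 0.3700] → [-0.5693, -0.5896, 0.2933, -0.7193, 0.6947, 0.0000]
J3: z=[0.2489, 0.2578, -0.9336] o=[-0.5934, -0.6144, 0.1227] → [0.0012, -0.1750, -0.0480, 0.2489, 0.2578, -0.9336]
J4: z=[0.9612, -0.1838, 0.2056] o=[-0.5435, -0.2160, 0.2460] → [0.1770, 0.7283, -0.1765, 0.9612, -0.1838, 0.2056]
V = J·q̇ = [-0.2790, -0.3945, 0.0752, -0.5451, 0.1181, -0.9594]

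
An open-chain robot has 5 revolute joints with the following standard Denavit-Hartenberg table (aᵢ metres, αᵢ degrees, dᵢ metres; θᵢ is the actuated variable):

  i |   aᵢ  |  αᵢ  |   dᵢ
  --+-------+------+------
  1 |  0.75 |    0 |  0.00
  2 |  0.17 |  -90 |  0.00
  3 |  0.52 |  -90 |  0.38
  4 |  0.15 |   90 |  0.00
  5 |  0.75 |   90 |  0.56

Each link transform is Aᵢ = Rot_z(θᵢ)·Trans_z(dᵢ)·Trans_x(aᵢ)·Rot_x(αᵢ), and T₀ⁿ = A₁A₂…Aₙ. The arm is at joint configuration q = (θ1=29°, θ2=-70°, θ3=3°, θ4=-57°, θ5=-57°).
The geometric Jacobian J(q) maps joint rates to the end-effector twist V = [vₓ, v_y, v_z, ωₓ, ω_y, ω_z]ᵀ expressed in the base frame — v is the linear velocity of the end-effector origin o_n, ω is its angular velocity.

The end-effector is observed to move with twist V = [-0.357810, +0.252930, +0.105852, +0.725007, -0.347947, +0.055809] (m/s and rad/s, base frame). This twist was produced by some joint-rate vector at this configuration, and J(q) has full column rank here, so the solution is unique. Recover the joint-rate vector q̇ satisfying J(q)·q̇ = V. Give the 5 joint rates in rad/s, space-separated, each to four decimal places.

o_n = [1.8330, 0.8687, 0.6096]
J₁: ẑ×o_n = [-0.8687, 1.8330, 0.0000], ω = ẑ
J2: z=[0.0000, 0.0000, 1.0000] o=[0.6560, 0.3636, 0.0000] → [-0.5051, 1.1770, 0.0000, 0.0000, 0.0000, 1.0000]
J3: z=[0.6561, 0.7547, 0.0000] o=[0.7843, 0.2521, 0.0000] → [0.4601, -0.3999, -0.3869, 0.6561, 0.7547, 0.0000]
J4: z=[-0.0395, 0.0343, -0.9986] o=[1.4255, 0.1982, -0.0272] → [0.6914, -0.3818, -0.0405, -0.0395, 0.0343, -0.9986]
J5: z=[-0.2748, 0.9605, 0.0439] o=[1.5696, 0.2396, -0.0315] → [0.5881, 0.1877, -0.4258, -0.2748, 0.9605, 0.0439]
q̇ = J⁺·V = [0.4420, 0.0570, 0.7310, 0.4020, -0.9510]

0.4420 0.0570 0.7310 0.4020 -0.9510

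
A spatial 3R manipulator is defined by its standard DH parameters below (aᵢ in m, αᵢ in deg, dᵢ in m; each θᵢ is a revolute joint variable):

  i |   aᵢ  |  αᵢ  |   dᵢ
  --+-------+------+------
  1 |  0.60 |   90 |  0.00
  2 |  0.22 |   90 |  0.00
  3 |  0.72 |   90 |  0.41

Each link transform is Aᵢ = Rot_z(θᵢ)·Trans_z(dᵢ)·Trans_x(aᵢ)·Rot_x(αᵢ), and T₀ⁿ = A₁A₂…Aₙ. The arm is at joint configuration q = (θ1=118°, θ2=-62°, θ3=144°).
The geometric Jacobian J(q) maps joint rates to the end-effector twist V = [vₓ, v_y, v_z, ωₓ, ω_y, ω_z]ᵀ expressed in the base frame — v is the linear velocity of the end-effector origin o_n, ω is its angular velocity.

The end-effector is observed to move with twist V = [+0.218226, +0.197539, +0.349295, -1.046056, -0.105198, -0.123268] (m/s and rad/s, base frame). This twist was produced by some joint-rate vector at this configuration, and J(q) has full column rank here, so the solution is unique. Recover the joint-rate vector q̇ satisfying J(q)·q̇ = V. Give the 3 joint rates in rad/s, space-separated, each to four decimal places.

o_n = [0.3418, 0.2586, 0.1276]
J₁: ẑ×o_n = [-0.2586, 0.3418, 0.0000], ω = ẑ
J2: z=[0.8829, 0.4695, 0.0000] o=[-0.2817, 0.5298, 0.0000] → [0.0599, -0.1126, -0.5322, 0.8829, 0.4695, 0.0000]
J3: z=[0.4145, -0.7796, -0.4695] o=[-0.3302, 0.6210, -0.1942] → [-0.4210, -0.4489, 0.3737, 0.4145, -0.7796, -0.4695]
q̇ = J⁺·V = [-0.3350, -0.9730, -0.4510]

-0.3350 -0.9730 -0.4510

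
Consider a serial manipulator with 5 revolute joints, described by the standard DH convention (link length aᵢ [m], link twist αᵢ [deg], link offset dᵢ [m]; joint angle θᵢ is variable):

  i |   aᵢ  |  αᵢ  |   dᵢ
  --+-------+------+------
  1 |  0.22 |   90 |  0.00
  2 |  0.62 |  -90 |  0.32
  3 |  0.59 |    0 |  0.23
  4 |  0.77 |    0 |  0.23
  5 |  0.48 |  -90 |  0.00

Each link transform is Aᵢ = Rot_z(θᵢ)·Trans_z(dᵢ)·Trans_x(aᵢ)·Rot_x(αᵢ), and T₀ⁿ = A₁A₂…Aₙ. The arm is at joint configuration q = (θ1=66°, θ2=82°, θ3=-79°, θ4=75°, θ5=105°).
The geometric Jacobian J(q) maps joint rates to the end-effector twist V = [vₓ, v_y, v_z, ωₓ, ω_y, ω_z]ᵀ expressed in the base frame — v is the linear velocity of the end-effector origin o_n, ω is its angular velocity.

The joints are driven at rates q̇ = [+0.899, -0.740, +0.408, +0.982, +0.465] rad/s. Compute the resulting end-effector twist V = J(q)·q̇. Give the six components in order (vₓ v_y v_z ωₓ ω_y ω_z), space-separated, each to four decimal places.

-0.2462 1.6801 -0.3656 -1.4232 -1.3771 1.1572

o_n = [0.4240, -0.2319, 1.4594]
J₁: ẑ×o_n = [0.2319, 0.4240, -0.0000], ω = ẑ
J2: z=[0.9135, -0.4067, 0.0000] o=[0.0895, 0.2010, 0.0000] → [-0.5936, -1.3332, -0.2594, 0.9135, -0.4067, 0.0000]
J3: z=[-0.4028, -0.9047, 0.1392] o=[0.4169, 0.1497, 0.6140] → [-0.7117, 0.3415, 0.1601, -0.4028, -0.9047, 0.1392]
J4: z=[-0.4028, -0.9047, 0.1392] o=[0.8597, -0.2797, 0.7575] → [-0.6417, 0.2221, -0.4134, -0.4028, -0.9047, 0.1392]
J5: z=[-0.4028, -0.9047, 0.1392] o=[0.8596, -0.4119, 1.5501] → [0.0570, -0.0972, -0.4666, -0.4028, -0.9047, 0.1392]
V = J·q̇ = [-0.2462, 1.6801, -0.3656, -1.4232, -1.3771, 1.1572]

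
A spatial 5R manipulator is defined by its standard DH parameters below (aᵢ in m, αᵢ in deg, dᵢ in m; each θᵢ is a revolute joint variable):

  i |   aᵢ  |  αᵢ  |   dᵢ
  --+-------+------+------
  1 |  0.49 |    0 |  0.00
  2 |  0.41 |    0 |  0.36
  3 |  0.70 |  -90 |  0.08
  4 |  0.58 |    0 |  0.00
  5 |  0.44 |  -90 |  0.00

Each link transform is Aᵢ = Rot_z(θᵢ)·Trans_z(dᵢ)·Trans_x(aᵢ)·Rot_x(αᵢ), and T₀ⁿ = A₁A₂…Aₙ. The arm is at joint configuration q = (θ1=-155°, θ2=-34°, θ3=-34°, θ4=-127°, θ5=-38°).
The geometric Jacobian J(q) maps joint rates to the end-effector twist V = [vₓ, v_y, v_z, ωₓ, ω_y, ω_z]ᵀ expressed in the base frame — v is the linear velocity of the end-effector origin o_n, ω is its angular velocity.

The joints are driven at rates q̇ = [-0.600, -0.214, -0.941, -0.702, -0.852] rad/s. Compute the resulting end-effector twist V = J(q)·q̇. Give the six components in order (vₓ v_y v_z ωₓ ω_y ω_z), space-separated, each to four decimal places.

o_n = [-0.7949, -0.1935, 1.0171]
J₁: ẑ×o_n = [0.1935, -0.7949, 0.0000], ω = ẑ
J2: z=[0.0000, 0.0000, 1.0000] o=[-0.4441, -0.2071, 0.0000] → [-0.0136, -0.3508, 0.0000, 0.0000, 0.0000, 1.0000]
J3: z=[0.0000, 0.0000, 1.0000] o=[-0.8490, -0.1429, 0.3600] → [0.0505, 0.0542, -0.0000, 0.0000, 0.0000, 1.0000]
J4: z=[-0.6820, -0.7314, 0.0000] o=[-1.3610, 0.3345, 0.4400] → [-0.4221, 0.3936, 0.7741, -0.6820, -0.7314, 0.0000]
J5: z=[-0.6820, -0.7314, 0.0000] o=[-1.1057, 0.0964, 0.9032] → [-0.0833, 0.0777, 0.4250, -0.6820, -0.7314, 0.0000]
V = J·q̇ = [0.2066, 0.1586, -0.9055, 1.0598, 1.1365, -1.7550]

0.2066 0.1586 -0.9055 1.0598 1.1365 -1.7550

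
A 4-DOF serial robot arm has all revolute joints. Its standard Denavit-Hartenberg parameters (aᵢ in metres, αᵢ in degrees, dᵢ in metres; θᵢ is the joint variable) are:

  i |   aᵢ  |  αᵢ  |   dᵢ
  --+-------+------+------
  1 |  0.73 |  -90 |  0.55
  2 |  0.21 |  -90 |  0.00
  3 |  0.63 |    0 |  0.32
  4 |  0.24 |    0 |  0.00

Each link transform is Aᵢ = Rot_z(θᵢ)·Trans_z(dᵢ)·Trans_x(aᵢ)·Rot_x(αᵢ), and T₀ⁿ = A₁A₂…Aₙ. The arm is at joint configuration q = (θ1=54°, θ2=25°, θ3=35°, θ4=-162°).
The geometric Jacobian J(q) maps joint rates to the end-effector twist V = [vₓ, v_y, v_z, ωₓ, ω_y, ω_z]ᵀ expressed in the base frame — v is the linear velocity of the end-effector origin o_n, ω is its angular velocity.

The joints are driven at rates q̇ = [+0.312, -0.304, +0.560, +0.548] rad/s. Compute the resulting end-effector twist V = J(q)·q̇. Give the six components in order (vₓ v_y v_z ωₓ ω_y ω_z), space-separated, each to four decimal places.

o_n = [0.7967, 0.8079, 0.0142]
J₁: ẑ×o_n = [-0.8079, 0.7967, 0.0000], ω = ẑ
J2: z=[-0.8090, 0.5878, 0.0000] o=[0.4291, 0.5906, 0.5500] → [-0.3150, -0.4335, -0.3919, -0.8090, 0.5878, 0.0000]
J3: z=[-0.2484, -0.3419, -0.9063] o=[0.5410, 0.7446, 0.4613] → [0.2103, -0.3429, 0.0717, -0.2484, -0.3419, -0.9063]
J4: z=[-0.2484, -0.3419, -0.9063] o=[1.0287, 0.8011, -0.0469] → [-0.0147, 0.2254, -0.0810, -0.2484, -0.3419, -0.9063]
V = J·q̇ = [-0.0467, 0.3119, 0.1149, -0.0293, -0.5575, -0.6922]

-0.0467 0.3119 0.1149 -0.0293 -0.5575 -0.6922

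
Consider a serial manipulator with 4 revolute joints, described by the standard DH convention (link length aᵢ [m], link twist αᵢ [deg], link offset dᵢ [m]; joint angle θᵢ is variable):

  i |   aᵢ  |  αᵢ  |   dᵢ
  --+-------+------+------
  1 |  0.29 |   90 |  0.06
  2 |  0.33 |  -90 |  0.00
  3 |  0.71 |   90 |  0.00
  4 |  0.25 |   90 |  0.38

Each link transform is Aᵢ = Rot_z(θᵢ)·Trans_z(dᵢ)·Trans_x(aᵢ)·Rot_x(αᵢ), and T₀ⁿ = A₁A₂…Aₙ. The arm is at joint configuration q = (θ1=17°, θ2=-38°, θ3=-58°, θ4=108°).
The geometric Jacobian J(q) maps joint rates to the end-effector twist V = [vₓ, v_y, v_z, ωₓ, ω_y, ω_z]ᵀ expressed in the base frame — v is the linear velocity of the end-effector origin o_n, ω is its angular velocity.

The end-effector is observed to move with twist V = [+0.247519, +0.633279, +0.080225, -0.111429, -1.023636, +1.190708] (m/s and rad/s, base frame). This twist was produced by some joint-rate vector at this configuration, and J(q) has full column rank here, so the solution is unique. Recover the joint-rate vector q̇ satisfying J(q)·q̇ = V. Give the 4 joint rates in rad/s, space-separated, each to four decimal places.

0.4980 0.4800 0.2960 0.8800

o_n = [0.8916, -0.4991, 0.0362]
J₁: ẑ×o_n = [0.4991, 0.8916, -0.0000], ω = ẑ
J2: z=[0.2924, -0.9563, 0.0000] o=[0.2773, 0.0848, 0.0600] → [0.0228, 0.0070, 0.4167, 0.2924, -0.9563, 0.0000]
J3: z=[0.5888, 0.1800, 0.7880] o=[0.5260, 0.1608, -0.1432] → [0.5523, 0.1825, -0.4543, 0.5888, 0.1800, 0.7880]
J4: z=[-0.4841, -0.7021, 0.5221] o=[0.9856, -0.3283, -0.3748] → [-0.1994, 0.1499, 0.0167, -0.4841, -0.7021, 0.5221]
q̇ = J⁺·V = [0.4980, 0.4800, 0.2960, 0.8800]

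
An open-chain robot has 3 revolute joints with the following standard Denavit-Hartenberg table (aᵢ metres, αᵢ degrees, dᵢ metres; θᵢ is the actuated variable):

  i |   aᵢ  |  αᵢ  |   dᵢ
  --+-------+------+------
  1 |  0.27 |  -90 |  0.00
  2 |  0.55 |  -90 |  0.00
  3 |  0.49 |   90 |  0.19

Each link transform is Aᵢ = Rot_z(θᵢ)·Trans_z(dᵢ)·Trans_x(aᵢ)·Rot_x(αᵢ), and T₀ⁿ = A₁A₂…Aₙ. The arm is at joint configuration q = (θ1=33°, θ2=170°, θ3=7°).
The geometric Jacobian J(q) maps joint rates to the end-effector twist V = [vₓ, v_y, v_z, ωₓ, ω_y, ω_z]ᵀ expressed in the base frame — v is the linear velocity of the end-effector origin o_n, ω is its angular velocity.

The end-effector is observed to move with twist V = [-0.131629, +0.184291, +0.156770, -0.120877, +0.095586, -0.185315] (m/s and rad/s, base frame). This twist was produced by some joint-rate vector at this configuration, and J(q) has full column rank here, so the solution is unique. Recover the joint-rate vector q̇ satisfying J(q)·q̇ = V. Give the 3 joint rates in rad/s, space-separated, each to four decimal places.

o_n = [-0.6247, -0.4769, 0.0072]
J₁: ẑ×o_n = [0.4769, -0.6247, 0.0000], ω = ẑ
J2: z=[-0.5446, 0.8387, 0.0000] o=[0.2264, 0.1471, 0.0000] → [0.0060, 0.0039, 1.0536, -0.5446, 0.8387, 0.0000]
J3: z=[-0.1456, -0.0946, 0.9848] o=[-0.2278, -0.1479, -0.0955] → [0.3142, -0.3759, 0.0104, -0.1456, -0.0946, 0.9848]
q̇ = J⁺·V = [-0.4650, 0.1460, 0.2840]

-0.4650 0.1460 0.2840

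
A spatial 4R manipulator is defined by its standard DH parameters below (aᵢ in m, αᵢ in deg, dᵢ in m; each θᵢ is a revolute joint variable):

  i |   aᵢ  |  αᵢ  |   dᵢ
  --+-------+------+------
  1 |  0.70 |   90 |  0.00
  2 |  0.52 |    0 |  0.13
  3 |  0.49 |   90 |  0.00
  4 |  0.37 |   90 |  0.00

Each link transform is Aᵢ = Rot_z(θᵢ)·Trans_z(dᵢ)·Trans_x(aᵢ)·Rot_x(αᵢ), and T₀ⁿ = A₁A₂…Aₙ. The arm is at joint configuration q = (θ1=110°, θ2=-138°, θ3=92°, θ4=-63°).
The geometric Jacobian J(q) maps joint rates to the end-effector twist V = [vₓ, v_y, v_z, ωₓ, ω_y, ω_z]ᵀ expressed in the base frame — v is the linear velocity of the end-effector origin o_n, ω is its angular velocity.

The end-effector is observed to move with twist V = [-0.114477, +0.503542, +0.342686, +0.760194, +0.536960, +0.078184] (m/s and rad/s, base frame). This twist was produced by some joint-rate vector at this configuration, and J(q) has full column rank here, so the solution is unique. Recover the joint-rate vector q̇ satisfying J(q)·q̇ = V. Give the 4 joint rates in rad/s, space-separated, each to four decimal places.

-0.1580 0.3840 0.5140 -0.3400

o_n = [-0.4512, 0.6559, -0.8213]
J₁: ẑ×o_n = [-0.6559, -0.4512, 0.0000], ω = ẑ
J2: z=[0.9397, 0.3420, 0.0000] o=[-0.2394, 0.6578, 0.0000] → [-0.2809, 0.7717, 0.0706, 0.9397, 0.3420, 0.0000]
J3: z=[0.9397, 0.3420, 0.0000] o=[0.0149, 0.3391, -0.3479] → [-0.1619, 0.4448, 0.4571, 0.9397, 0.3420, 0.0000]
J4: z=[0.2460, -0.6760, -0.6947] o=[-0.1015, 0.6590, -0.7004] → [0.0795, 0.2727, -0.2371, 0.2460, -0.6760, -0.6947]
q̇ = J⁺·V = [-0.1580, 0.3840, 0.5140, -0.3400]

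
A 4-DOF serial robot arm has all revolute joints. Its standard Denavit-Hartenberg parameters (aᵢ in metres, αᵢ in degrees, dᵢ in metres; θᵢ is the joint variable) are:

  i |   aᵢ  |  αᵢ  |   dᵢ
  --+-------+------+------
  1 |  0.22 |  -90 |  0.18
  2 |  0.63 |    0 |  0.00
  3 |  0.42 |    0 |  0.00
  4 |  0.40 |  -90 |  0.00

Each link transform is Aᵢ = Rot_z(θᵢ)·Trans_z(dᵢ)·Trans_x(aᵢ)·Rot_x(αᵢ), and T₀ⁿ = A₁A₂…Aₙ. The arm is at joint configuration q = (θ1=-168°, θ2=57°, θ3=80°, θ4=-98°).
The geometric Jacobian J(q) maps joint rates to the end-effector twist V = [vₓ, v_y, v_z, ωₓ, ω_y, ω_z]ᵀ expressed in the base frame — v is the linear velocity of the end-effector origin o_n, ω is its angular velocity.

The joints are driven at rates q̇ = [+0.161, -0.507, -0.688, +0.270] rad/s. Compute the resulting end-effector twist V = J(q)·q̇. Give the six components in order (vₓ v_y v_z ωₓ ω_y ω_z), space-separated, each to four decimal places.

-0.8056 -0.2645 0.0944 -0.1923 0.9048 0.1610

o_n = [-0.5544, -0.1178, -0.8865]
J₁: ẑ×o_n = [0.1178, -0.5544, 0.0000], ω = ẑ
J2: z=[0.2079, -0.9781, 0.0000] o=[-0.2152, -0.0457, 0.1800] → [1.0432, 0.2217, -0.3468, 0.2079, -0.9781, 0.0000]
J3: z=[0.2079, -0.9781, 0.0000] o=[-0.5508, -0.1171, -0.3484] → [0.5264, 0.1119, -0.0037, 0.2079, -0.9781, 0.0000]
J4: z=[0.2079, -0.9781, 0.0000] o=[-0.2504, -0.0532, -0.6348] → [0.2462, 0.0523, -0.3109, 0.2079, -0.9781, 0.0000]
V = J·q̇ = [-0.8056, -0.2645, 0.0944, -0.1923, 0.9048, 0.1610]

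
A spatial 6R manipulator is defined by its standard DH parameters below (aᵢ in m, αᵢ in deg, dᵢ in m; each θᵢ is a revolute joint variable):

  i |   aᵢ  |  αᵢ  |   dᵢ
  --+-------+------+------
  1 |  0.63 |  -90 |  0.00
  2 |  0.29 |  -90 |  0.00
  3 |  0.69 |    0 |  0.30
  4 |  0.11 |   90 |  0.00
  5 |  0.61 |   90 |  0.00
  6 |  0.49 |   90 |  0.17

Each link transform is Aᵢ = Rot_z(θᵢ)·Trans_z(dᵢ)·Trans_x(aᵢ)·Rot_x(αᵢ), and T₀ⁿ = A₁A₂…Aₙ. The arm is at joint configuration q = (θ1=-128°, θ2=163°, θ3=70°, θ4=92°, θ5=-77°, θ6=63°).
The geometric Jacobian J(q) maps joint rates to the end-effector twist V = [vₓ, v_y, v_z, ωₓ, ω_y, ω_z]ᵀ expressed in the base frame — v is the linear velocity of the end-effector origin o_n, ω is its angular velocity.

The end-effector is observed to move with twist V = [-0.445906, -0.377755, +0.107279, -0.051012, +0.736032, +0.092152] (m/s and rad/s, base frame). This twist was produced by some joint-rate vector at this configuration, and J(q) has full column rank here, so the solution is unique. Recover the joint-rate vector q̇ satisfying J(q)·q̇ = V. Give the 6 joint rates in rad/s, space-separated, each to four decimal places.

o_n = [-1.0415, 0.4606, -0.6820]
J₁: ẑ×o_n = [-0.4606, -1.0415, 0.0000], ω = ẑ
J2: z=[0.7880, -0.6157, 0.0000] o=[-0.3879, -0.4964, 0.0000] → [0.4199, 0.5374, 0.3517, 0.7880, -0.6157, 0.0000]
J3: z=[0.1800, 0.2304, 0.9563] o=[-0.2171, -0.2779, -0.0848] → [-0.8438, -0.6809, 0.3229, 0.1800, 0.2304, 0.9563]
J4: z=[0.1800, 0.2304, 0.9563] o=[-0.5351, 0.3682, 0.1331] → [-0.2761, -0.3376, 0.1333, 0.1800, 0.2304, 0.9563]
J5: z=[-0.5675, 0.8184, -0.0903] o=[-0.6235, 0.3103, 0.1637] → [-0.6785, -0.4422, 0.2568, -0.5675, 0.8184, -0.0903]
J6: z=[0.7424, 0.4611, -0.4861] o=[-0.8407, 0.1012, -0.3665] → [0.0292, 0.3318, 0.3594, 0.7424, 0.4611, -0.4861]
q̇ = J⁺·V = [0.1140, -0.4640, 0.0230, 0.2310, 0.1920, 0.5090]

0.1140 -0.4640 0.0230 0.2310 0.1920 0.5090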